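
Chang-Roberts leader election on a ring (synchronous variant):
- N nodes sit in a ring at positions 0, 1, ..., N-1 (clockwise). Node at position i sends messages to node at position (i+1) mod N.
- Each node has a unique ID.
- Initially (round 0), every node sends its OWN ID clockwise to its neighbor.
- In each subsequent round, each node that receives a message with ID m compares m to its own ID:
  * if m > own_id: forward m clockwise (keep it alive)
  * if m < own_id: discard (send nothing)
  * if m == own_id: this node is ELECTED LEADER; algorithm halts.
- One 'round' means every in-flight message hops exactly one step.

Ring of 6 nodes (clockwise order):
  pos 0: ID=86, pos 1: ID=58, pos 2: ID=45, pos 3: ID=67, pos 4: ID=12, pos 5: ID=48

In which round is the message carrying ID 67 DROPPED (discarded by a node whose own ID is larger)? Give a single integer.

Answer: 3

Derivation:
Round 1: pos1(id58) recv 86: fwd; pos2(id45) recv 58: fwd; pos3(id67) recv 45: drop; pos4(id12) recv 67: fwd; pos5(id48) recv 12: drop; pos0(id86) recv 48: drop
Round 2: pos2(id45) recv 86: fwd; pos3(id67) recv 58: drop; pos5(id48) recv 67: fwd
Round 3: pos3(id67) recv 86: fwd; pos0(id86) recv 67: drop
Round 4: pos4(id12) recv 86: fwd
Round 5: pos5(id48) recv 86: fwd
Round 6: pos0(id86) recv 86: ELECTED
Message ID 67 originates at pos 3; dropped at pos 0 in round 3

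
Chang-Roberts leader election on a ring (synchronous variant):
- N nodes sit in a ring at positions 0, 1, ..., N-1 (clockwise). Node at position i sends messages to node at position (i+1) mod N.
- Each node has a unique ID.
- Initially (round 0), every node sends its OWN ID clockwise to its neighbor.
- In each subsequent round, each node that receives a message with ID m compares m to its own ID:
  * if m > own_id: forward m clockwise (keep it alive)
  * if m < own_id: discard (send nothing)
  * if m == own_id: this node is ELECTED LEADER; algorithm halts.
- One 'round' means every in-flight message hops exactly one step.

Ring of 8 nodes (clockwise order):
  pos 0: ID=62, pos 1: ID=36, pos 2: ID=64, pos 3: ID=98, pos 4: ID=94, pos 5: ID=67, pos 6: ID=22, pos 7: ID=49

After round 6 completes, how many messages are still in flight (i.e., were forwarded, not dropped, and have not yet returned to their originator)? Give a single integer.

Answer: 2

Derivation:
Round 1: pos1(id36) recv 62: fwd; pos2(id64) recv 36: drop; pos3(id98) recv 64: drop; pos4(id94) recv 98: fwd; pos5(id67) recv 94: fwd; pos6(id22) recv 67: fwd; pos7(id49) recv 22: drop; pos0(id62) recv 49: drop
Round 2: pos2(id64) recv 62: drop; pos5(id67) recv 98: fwd; pos6(id22) recv 94: fwd; pos7(id49) recv 67: fwd
Round 3: pos6(id22) recv 98: fwd; pos7(id49) recv 94: fwd; pos0(id62) recv 67: fwd
Round 4: pos7(id49) recv 98: fwd; pos0(id62) recv 94: fwd; pos1(id36) recv 67: fwd
Round 5: pos0(id62) recv 98: fwd; pos1(id36) recv 94: fwd; pos2(id64) recv 67: fwd
Round 6: pos1(id36) recv 98: fwd; pos2(id64) recv 94: fwd; pos3(id98) recv 67: drop
After round 6: 2 messages still in flight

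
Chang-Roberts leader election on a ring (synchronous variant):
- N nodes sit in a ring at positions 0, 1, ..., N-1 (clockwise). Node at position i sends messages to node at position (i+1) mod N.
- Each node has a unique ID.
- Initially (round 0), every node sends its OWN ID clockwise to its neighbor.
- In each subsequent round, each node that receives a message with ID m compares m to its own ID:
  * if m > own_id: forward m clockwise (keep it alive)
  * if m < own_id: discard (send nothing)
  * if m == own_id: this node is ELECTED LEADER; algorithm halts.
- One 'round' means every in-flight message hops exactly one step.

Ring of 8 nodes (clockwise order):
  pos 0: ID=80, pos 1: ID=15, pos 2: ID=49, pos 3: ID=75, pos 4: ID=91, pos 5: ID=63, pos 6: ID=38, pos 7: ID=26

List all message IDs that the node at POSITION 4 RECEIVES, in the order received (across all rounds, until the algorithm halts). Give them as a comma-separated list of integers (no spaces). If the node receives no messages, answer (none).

Round 1: pos1(id15) recv 80: fwd; pos2(id49) recv 15: drop; pos3(id75) recv 49: drop; pos4(id91) recv 75: drop; pos5(id63) recv 91: fwd; pos6(id38) recv 63: fwd; pos7(id26) recv 38: fwd; pos0(id80) recv 26: drop
Round 2: pos2(id49) recv 80: fwd; pos6(id38) recv 91: fwd; pos7(id26) recv 63: fwd; pos0(id80) recv 38: drop
Round 3: pos3(id75) recv 80: fwd; pos7(id26) recv 91: fwd; pos0(id80) recv 63: drop
Round 4: pos4(id91) recv 80: drop; pos0(id80) recv 91: fwd
Round 5: pos1(id15) recv 91: fwd
Round 6: pos2(id49) recv 91: fwd
Round 7: pos3(id75) recv 91: fwd
Round 8: pos4(id91) recv 91: ELECTED

Answer: 75,80,91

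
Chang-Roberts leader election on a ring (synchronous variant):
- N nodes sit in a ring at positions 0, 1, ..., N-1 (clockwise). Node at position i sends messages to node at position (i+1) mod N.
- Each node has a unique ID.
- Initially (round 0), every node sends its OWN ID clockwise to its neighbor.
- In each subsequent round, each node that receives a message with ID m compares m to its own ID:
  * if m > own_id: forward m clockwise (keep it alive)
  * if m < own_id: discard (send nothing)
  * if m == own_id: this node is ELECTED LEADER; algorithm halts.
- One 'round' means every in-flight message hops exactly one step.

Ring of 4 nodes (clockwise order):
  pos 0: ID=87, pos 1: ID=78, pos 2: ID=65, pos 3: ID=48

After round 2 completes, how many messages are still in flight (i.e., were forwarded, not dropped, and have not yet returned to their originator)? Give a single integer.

Round 1: pos1(id78) recv 87: fwd; pos2(id65) recv 78: fwd; pos3(id48) recv 65: fwd; pos0(id87) recv 48: drop
Round 2: pos2(id65) recv 87: fwd; pos3(id48) recv 78: fwd; pos0(id87) recv 65: drop
After round 2: 2 messages still in flight

Answer: 2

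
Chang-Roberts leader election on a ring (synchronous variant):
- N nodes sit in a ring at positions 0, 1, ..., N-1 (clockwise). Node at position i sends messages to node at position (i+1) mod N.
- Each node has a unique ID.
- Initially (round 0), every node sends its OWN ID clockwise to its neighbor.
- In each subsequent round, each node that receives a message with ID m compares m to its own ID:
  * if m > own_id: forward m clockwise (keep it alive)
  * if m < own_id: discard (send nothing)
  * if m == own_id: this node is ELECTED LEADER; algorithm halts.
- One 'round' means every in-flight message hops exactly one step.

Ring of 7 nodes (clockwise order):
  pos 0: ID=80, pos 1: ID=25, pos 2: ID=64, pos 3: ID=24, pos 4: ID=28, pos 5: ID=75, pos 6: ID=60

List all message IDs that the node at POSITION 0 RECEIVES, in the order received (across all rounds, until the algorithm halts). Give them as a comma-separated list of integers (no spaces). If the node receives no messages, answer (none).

Round 1: pos1(id25) recv 80: fwd; pos2(id64) recv 25: drop; pos3(id24) recv 64: fwd; pos4(id28) recv 24: drop; pos5(id75) recv 28: drop; pos6(id60) recv 75: fwd; pos0(id80) recv 60: drop
Round 2: pos2(id64) recv 80: fwd; pos4(id28) recv 64: fwd; pos0(id80) recv 75: drop
Round 3: pos3(id24) recv 80: fwd; pos5(id75) recv 64: drop
Round 4: pos4(id28) recv 80: fwd
Round 5: pos5(id75) recv 80: fwd
Round 6: pos6(id60) recv 80: fwd
Round 7: pos0(id80) recv 80: ELECTED

Answer: 60,75,80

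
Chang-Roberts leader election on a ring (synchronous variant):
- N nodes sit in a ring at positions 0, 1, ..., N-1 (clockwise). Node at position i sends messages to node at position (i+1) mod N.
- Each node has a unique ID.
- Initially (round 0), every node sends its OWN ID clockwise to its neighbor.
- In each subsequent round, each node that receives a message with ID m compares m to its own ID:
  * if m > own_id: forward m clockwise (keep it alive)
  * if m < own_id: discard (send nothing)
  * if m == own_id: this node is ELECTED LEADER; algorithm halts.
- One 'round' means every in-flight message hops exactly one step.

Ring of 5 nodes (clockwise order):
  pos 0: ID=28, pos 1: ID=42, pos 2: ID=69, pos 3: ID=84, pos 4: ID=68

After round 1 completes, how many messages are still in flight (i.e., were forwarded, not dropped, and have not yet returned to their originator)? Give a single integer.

Round 1: pos1(id42) recv 28: drop; pos2(id69) recv 42: drop; pos3(id84) recv 69: drop; pos4(id68) recv 84: fwd; pos0(id28) recv 68: fwd
After round 1: 2 messages still in flight

Answer: 2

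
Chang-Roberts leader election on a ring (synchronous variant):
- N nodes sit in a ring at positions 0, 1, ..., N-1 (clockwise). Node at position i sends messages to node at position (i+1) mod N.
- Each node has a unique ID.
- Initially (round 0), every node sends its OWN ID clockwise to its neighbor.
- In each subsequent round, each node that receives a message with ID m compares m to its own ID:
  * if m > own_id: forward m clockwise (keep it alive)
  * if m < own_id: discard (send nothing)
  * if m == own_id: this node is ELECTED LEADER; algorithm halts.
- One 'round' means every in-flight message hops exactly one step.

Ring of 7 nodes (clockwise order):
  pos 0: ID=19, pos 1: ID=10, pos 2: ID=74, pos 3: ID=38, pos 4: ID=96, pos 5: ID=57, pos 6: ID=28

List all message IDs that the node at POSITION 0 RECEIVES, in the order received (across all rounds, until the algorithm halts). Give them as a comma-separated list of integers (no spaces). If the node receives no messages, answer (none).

Round 1: pos1(id10) recv 19: fwd; pos2(id74) recv 10: drop; pos3(id38) recv 74: fwd; pos4(id96) recv 38: drop; pos5(id57) recv 96: fwd; pos6(id28) recv 57: fwd; pos0(id19) recv 28: fwd
Round 2: pos2(id74) recv 19: drop; pos4(id96) recv 74: drop; pos6(id28) recv 96: fwd; pos0(id19) recv 57: fwd; pos1(id10) recv 28: fwd
Round 3: pos0(id19) recv 96: fwd; pos1(id10) recv 57: fwd; pos2(id74) recv 28: drop
Round 4: pos1(id10) recv 96: fwd; pos2(id74) recv 57: drop
Round 5: pos2(id74) recv 96: fwd
Round 6: pos3(id38) recv 96: fwd
Round 7: pos4(id96) recv 96: ELECTED

Answer: 28,57,96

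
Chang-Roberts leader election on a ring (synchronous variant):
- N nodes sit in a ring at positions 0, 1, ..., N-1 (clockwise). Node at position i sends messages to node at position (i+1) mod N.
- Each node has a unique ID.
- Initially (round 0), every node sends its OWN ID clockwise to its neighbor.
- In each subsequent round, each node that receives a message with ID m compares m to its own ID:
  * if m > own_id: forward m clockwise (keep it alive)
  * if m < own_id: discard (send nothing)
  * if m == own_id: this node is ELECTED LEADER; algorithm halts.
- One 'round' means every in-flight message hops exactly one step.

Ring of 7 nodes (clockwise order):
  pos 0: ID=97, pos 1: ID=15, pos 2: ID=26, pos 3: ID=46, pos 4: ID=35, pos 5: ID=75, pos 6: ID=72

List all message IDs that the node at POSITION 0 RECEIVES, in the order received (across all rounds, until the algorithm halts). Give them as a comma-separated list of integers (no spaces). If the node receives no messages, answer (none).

Round 1: pos1(id15) recv 97: fwd; pos2(id26) recv 15: drop; pos3(id46) recv 26: drop; pos4(id35) recv 46: fwd; pos5(id75) recv 35: drop; pos6(id72) recv 75: fwd; pos0(id97) recv 72: drop
Round 2: pos2(id26) recv 97: fwd; pos5(id75) recv 46: drop; pos0(id97) recv 75: drop
Round 3: pos3(id46) recv 97: fwd
Round 4: pos4(id35) recv 97: fwd
Round 5: pos5(id75) recv 97: fwd
Round 6: pos6(id72) recv 97: fwd
Round 7: pos0(id97) recv 97: ELECTED

Answer: 72,75,97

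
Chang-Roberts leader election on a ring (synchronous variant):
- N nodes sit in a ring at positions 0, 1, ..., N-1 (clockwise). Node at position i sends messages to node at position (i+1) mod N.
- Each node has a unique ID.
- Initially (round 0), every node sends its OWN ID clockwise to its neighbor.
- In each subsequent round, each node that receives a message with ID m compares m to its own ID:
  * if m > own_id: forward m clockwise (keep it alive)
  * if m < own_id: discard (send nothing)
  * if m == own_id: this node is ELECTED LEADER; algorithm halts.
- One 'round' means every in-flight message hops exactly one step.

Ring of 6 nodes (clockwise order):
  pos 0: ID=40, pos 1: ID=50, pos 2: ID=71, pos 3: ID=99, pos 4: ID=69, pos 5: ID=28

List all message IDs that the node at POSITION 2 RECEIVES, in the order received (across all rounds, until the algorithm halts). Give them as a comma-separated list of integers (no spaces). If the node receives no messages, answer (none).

Answer: 50,69,99

Derivation:
Round 1: pos1(id50) recv 40: drop; pos2(id71) recv 50: drop; pos3(id99) recv 71: drop; pos4(id69) recv 99: fwd; pos5(id28) recv 69: fwd; pos0(id40) recv 28: drop
Round 2: pos5(id28) recv 99: fwd; pos0(id40) recv 69: fwd
Round 3: pos0(id40) recv 99: fwd; pos1(id50) recv 69: fwd
Round 4: pos1(id50) recv 99: fwd; pos2(id71) recv 69: drop
Round 5: pos2(id71) recv 99: fwd
Round 6: pos3(id99) recv 99: ELECTED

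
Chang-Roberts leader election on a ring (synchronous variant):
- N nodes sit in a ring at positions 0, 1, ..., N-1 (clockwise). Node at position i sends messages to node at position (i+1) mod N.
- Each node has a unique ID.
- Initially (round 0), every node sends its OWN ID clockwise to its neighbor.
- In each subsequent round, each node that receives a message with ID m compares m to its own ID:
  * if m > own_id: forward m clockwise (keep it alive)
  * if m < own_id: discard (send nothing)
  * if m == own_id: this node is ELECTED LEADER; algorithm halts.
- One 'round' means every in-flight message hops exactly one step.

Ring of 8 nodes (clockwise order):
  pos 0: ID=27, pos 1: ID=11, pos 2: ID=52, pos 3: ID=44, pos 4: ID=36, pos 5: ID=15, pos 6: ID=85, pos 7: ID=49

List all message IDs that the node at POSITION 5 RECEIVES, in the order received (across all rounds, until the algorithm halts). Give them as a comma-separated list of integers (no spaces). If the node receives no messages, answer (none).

Round 1: pos1(id11) recv 27: fwd; pos2(id52) recv 11: drop; pos3(id44) recv 52: fwd; pos4(id36) recv 44: fwd; pos5(id15) recv 36: fwd; pos6(id85) recv 15: drop; pos7(id49) recv 85: fwd; pos0(id27) recv 49: fwd
Round 2: pos2(id52) recv 27: drop; pos4(id36) recv 52: fwd; pos5(id15) recv 44: fwd; pos6(id85) recv 36: drop; pos0(id27) recv 85: fwd; pos1(id11) recv 49: fwd
Round 3: pos5(id15) recv 52: fwd; pos6(id85) recv 44: drop; pos1(id11) recv 85: fwd; pos2(id52) recv 49: drop
Round 4: pos6(id85) recv 52: drop; pos2(id52) recv 85: fwd
Round 5: pos3(id44) recv 85: fwd
Round 6: pos4(id36) recv 85: fwd
Round 7: pos5(id15) recv 85: fwd
Round 8: pos6(id85) recv 85: ELECTED

Answer: 36,44,52,85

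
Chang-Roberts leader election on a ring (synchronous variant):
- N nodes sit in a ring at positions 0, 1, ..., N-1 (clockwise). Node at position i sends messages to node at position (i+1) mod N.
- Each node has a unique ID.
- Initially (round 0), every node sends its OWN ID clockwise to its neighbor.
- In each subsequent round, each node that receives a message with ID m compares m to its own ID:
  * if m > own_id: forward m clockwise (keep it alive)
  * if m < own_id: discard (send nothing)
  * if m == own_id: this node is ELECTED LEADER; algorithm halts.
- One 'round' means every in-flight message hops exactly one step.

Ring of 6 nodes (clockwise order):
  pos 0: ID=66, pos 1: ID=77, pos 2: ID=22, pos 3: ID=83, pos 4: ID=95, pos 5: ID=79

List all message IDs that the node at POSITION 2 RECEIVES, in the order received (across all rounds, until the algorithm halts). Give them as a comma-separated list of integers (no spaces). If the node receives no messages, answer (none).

Round 1: pos1(id77) recv 66: drop; pos2(id22) recv 77: fwd; pos3(id83) recv 22: drop; pos4(id95) recv 83: drop; pos5(id79) recv 95: fwd; pos0(id66) recv 79: fwd
Round 2: pos3(id83) recv 77: drop; pos0(id66) recv 95: fwd; pos1(id77) recv 79: fwd
Round 3: pos1(id77) recv 95: fwd; pos2(id22) recv 79: fwd
Round 4: pos2(id22) recv 95: fwd; pos3(id83) recv 79: drop
Round 5: pos3(id83) recv 95: fwd
Round 6: pos4(id95) recv 95: ELECTED

Answer: 77,79,95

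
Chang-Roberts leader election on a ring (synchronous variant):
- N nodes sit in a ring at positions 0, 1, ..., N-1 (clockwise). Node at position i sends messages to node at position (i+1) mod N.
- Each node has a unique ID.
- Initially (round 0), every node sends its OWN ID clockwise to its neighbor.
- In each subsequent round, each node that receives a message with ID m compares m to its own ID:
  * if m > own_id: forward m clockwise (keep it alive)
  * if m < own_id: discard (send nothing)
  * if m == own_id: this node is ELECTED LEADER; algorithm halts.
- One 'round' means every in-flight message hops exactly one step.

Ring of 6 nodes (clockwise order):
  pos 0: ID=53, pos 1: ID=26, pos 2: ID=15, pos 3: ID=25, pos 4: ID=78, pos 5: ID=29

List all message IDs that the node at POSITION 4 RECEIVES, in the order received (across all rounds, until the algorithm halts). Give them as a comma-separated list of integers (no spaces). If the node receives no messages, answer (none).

Answer: 25,26,53,78

Derivation:
Round 1: pos1(id26) recv 53: fwd; pos2(id15) recv 26: fwd; pos3(id25) recv 15: drop; pos4(id78) recv 25: drop; pos5(id29) recv 78: fwd; pos0(id53) recv 29: drop
Round 2: pos2(id15) recv 53: fwd; pos3(id25) recv 26: fwd; pos0(id53) recv 78: fwd
Round 3: pos3(id25) recv 53: fwd; pos4(id78) recv 26: drop; pos1(id26) recv 78: fwd
Round 4: pos4(id78) recv 53: drop; pos2(id15) recv 78: fwd
Round 5: pos3(id25) recv 78: fwd
Round 6: pos4(id78) recv 78: ELECTED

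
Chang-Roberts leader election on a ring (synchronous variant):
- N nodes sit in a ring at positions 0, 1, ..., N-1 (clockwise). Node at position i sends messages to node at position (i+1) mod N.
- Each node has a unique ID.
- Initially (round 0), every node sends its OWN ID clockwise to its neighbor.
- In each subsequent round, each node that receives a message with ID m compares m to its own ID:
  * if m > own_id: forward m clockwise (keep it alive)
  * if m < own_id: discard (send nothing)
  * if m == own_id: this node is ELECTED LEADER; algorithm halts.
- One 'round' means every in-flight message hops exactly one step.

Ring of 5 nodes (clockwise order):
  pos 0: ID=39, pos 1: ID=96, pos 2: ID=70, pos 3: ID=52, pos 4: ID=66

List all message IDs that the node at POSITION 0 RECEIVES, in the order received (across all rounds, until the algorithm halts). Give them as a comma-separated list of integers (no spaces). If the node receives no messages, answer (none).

Round 1: pos1(id96) recv 39: drop; pos2(id70) recv 96: fwd; pos3(id52) recv 70: fwd; pos4(id66) recv 52: drop; pos0(id39) recv 66: fwd
Round 2: pos3(id52) recv 96: fwd; pos4(id66) recv 70: fwd; pos1(id96) recv 66: drop
Round 3: pos4(id66) recv 96: fwd; pos0(id39) recv 70: fwd
Round 4: pos0(id39) recv 96: fwd; pos1(id96) recv 70: drop
Round 5: pos1(id96) recv 96: ELECTED

Answer: 66,70,96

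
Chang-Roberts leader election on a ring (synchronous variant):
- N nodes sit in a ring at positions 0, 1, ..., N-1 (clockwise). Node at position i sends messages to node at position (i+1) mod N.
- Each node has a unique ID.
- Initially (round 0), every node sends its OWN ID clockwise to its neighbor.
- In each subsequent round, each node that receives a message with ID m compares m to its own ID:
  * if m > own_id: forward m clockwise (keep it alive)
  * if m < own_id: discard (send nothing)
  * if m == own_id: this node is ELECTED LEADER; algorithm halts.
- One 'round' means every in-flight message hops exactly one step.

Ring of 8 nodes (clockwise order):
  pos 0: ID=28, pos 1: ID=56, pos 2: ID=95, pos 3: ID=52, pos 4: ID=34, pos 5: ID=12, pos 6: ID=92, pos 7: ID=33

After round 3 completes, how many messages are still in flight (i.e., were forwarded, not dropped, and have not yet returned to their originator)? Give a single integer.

Round 1: pos1(id56) recv 28: drop; pos2(id95) recv 56: drop; pos3(id52) recv 95: fwd; pos4(id34) recv 52: fwd; pos5(id12) recv 34: fwd; pos6(id92) recv 12: drop; pos7(id33) recv 92: fwd; pos0(id28) recv 33: fwd
Round 2: pos4(id34) recv 95: fwd; pos5(id12) recv 52: fwd; pos6(id92) recv 34: drop; pos0(id28) recv 92: fwd; pos1(id56) recv 33: drop
Round 3: pos5(id12) recv 95: fwd; pos6(id92) recv 52: drop; pos1(id56) recv 92: fwd
After round 3: 2 messages still in flight

Answer: 2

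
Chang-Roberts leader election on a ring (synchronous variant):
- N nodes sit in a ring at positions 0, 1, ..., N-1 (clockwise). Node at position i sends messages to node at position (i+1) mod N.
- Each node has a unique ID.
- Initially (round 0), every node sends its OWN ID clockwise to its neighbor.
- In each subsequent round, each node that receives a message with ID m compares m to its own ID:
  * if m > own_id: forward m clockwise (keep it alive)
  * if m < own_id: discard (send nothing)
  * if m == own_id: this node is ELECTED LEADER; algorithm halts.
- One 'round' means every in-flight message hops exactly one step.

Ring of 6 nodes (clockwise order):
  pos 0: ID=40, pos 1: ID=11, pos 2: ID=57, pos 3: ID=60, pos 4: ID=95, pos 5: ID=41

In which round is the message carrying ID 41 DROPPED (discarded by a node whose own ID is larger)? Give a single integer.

Answer: 3

Derivation:
Round 1: pos1(id11) recv 40: fwd; pos2(id57) recv 11: drop; pos3(id60) recv 57: drop; pos4(id95) recv 60: drop; pos5(id41) recv 95: fwd; pos0(id40) recv 41: fwd
Round 2: pos2(id57) recv 40: drop; pos0(id40) recv 95: fwd; pos1(id11) recv 41: fwd
Round 3: pos1(id11) recv 95: fwd; pos2(id57) recv 41: drop
Round 4: pos2(id57) recv 95: fwd
Round 5: pos3(id60) recv 95: fwd
Round 6: pos4(id95) recv 95: ELECTED
Message ID 41 originates at pos 5; dropped at pos 2 in round 3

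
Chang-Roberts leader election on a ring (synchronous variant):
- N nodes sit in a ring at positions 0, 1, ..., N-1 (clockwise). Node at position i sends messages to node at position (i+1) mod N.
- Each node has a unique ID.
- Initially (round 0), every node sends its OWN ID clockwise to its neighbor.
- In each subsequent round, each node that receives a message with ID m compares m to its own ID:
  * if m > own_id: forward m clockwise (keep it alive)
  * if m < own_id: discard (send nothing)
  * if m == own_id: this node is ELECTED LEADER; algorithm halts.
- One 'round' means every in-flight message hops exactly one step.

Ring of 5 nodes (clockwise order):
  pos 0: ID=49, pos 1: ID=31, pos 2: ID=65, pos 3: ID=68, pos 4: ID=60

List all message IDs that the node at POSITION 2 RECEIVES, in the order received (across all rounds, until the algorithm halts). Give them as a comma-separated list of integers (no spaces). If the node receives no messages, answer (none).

Answer: 31,49,60,68

Derivation:
Round 1: pos1(id31) recv 49: fwd; pos2(id65) recv 31: drop; pos3(id68) recv 65: drop; pos4(id60) recv 68: fwd; pos0(id49) recv 60: fwd
Round 2: pos2(id65) recv 49: drop; pos0(id49) recv 68: fwd; pos1(id31) recv 60: fwd
Round 3: pos1(id31) recv 68: fwd; pos2(id65) recv 60: drop
Round 4: pos2(id65) recv 68: fwd
Round 5: pos3(id68) recv 68: ELECTED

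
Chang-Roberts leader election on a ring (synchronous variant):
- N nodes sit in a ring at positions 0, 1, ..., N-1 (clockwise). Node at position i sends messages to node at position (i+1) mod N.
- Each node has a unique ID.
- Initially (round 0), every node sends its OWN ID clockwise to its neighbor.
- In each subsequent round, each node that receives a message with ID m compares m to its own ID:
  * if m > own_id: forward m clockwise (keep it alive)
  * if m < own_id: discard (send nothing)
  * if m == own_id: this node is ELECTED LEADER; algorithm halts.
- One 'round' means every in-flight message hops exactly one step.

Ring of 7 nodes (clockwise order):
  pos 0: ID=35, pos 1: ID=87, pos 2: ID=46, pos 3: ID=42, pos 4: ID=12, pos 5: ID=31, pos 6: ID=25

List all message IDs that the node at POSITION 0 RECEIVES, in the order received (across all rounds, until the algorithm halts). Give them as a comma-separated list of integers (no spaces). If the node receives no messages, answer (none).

Answer: 25,31,42,46,87

Derivation:
Round 1: pos1(id87) recv 35: drop; pos2(id46) recv 87: fwd; pos3(id42) recv 46: fwd; pos4(id12) recv 42: fwd; pos5(id31) recv 12: drop; pos6(id25) recv 31: fwd; pos0(id35) recv 25: drop
Round 2: pos3(id42) recv 87: fwd; pos4(id12) recv 46: fwd; pos5(id31) recv 42: fwd; pos0(id35) recv 31: drop
Round 3: pos4(id12) recv 87: fwd; pos5(id31) recv 46: fwd; pos6(id25) recv 42: fwd
Round 4: pos5(id31) recv 87: fwd; pos6(id25) recv 46: fwd; pos0(id35) recv 42: fwd
Round 5: pos6(id25) recv 87: fwd; pos0(id35) recv 46: fwd; pos1(id87) recv 42: drop
Round 6: pos0(id35) recv 87: fwd; pos1(id87) recv 46: drop
Round 7: pos1(id87) recv 87: ELECTED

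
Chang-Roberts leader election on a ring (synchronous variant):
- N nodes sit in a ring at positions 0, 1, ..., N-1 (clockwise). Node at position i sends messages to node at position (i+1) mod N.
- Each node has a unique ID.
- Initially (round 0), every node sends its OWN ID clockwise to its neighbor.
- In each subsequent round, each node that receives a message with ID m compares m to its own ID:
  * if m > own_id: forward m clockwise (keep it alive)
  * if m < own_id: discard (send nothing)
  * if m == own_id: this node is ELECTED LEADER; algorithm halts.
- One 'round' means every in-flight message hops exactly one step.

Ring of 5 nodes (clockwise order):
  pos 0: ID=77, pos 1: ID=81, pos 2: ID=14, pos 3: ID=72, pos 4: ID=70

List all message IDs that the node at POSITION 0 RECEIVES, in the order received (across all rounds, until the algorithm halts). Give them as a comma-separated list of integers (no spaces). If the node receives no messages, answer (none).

Answer: 70,72,81

Derivation:
Round 1: pos1(id81) recv 77: drop; pos2(id14) recv 81: fwd; pos3(id72) recv 14: drop; pos4(id70) recv 72: fwd; pos0(id77) recv 70: drop
Round 2: pos3(id72) recv 81: fwd; pos0(id77) recv 72: drop
Round 3: pos4(id70) recv 81: fwd
Round 4: pos0(id77) recv 81: fwd
Round 5: pos1(id81) recv 81: ELECTED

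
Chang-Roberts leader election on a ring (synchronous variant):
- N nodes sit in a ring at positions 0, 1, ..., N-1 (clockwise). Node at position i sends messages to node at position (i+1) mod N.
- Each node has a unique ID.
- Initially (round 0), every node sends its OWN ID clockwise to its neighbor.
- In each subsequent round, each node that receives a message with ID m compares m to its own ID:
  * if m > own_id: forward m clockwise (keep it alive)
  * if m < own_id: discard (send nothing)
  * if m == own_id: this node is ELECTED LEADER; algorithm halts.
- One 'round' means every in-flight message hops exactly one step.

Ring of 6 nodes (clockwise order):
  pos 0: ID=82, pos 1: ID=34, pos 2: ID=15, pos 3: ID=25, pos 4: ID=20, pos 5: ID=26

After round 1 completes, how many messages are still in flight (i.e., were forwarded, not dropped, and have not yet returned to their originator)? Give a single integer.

Round 1: pos1(id34) recv 82: fwd; pos2(id15) recv 34: fwd; pos3(id25) recv 15: drop; pos4(id20) recv 25: fwd; pos5(id26) recv 20: drop; pos0(id82) recv 26: drop
After round 1: 3 messages still in flight

Answer: 3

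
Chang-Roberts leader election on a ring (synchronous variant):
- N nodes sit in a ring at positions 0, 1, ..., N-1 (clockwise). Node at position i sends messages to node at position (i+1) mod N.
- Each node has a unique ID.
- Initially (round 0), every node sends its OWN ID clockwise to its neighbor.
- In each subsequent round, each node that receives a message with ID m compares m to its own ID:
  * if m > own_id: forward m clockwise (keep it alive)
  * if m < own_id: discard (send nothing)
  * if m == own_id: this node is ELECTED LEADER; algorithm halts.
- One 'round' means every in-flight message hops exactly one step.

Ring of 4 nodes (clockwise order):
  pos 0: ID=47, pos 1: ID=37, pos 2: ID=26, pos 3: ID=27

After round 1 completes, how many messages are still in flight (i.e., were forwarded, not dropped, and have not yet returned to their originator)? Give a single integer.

Round 1: pos1(id37) recv 47: fwd; pos2(id26) recv 37: fwd; pos3(id27) recv 26: drop; pos0(id47) recv 27: drop
After round 1: 2 messages still in flight

Answer: 2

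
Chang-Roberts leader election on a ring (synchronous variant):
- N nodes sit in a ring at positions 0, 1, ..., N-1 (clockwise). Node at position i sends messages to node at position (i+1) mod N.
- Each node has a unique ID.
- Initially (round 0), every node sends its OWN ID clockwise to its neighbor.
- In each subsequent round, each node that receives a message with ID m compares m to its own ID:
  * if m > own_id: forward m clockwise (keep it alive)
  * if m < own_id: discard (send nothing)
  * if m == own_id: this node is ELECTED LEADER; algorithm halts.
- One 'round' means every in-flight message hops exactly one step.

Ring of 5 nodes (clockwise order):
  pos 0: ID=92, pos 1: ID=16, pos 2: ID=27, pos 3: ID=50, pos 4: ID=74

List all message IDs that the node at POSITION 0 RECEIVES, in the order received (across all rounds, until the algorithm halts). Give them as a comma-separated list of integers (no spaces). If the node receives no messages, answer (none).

Round 1: pos1(id16) recv 92: fwd; pos2(id27) recv 16: drop; pos3(id50) recv 27: drop; pos4(id74) recv 50: drop; pos0(id92) recv 74: drop
Round 2: pos2(id27) recv 92: fwd
Round 3: pos3(id50) recv 92: fwd
Round 4: pos4(id74) recv 92: fwd
Round 5: pos0(id92) recv 92: ELECTED

Answer: 74,92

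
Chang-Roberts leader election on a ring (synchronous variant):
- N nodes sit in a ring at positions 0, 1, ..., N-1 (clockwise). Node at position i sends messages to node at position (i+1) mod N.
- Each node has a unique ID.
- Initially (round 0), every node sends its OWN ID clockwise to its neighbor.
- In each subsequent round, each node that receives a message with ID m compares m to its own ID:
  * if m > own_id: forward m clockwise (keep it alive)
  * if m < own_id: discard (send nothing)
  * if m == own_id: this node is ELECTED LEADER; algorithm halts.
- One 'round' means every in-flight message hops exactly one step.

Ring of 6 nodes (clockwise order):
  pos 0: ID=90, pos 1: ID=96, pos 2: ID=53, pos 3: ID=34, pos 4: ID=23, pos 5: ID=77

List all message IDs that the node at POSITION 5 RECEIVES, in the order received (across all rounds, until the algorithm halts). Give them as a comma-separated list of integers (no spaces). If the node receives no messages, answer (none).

Answer: 23,34,53,96

Derivation:
Round 1: pos1(id96) recv 90: drop; pos2(id53) recv 96: fwd; pos3(id34) recv 53: fwd; pos4(id23) recv 34: fwd; pos5(id77) recv 23: drop; pos0(id90) recv 77: drop
Round 2: pos3(id34) recv 96: fwd; pos4(id23) recv 53: fwd; pos5(id77) recv 34: drop
Round 3: pos4(id23) recv 96: fwd; pos5(id77) recv 53: drop
Round 4: pos5(id77) recv 96: fwd
Round 5: pos0(id90) recv 96: fwd
Round 6: pos1(id96) recv 96: ELECTED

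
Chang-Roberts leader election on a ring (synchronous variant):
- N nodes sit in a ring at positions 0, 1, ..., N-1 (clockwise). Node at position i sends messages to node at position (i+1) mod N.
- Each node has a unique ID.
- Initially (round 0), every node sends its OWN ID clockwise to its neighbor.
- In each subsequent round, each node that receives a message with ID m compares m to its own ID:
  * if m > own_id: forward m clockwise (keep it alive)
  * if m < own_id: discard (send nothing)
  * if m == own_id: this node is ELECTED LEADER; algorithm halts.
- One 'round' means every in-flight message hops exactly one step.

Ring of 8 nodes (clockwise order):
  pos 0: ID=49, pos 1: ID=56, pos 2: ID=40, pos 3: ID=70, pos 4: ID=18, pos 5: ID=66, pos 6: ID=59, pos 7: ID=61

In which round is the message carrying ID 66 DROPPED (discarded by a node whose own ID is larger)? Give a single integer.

Answer: 6

Derivation:
Round 1: pos1(id56) recv 49: drop; pos2(id40) recv 56: fwd; pos3(id70) recv 40: drop; pos4(id18) recv 70: fwd; pos5(id66) recv 18: drop; pos6(id59) recv 66: fwd; pos7(id61) recv 59: drop; pos0(id49) recv 61: fwd
Round 2: pos3(id70) recv 56: drop; pos5(id66) recv 70: fwd; pos7(id61) recv 66: fwd; pos1(id56) recv 61: fwd
Round 3: pos6(id59) recv 70: fwd; pos0(id49) recv 66: fwd; pos2(id40) recv 61: fwd
Round 4: pos7(id61) recv 70: fwd; pos1(id56) recv 66: fwd; pos3(id70) recv 61: drop
Round 5: pos0(id49) recv 70: fwd; pos2(id40) recv 66: fwd
Round 6: pos1(id56) recv 70: fwd; pos3(id70) recv 66: drop
Round 7: pos2(id40) recv 70: fwd
Round 8: pos3(id70) recv 70: ELECTED
Message ID 66 originates at pos 5; dropped at pos 3 in round 6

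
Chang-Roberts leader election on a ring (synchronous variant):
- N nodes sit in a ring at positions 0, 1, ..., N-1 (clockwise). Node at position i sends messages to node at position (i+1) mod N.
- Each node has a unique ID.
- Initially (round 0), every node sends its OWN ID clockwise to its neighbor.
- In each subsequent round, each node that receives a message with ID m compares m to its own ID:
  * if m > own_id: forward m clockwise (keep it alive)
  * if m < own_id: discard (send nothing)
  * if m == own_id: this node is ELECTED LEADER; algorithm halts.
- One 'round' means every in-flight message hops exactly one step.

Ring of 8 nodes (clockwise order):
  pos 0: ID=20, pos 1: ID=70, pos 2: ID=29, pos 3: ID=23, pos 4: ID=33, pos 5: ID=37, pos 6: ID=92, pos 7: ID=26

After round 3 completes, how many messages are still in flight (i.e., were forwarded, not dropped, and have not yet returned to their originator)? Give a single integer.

Round 1: pos1(id70) recv 20: drop; pos2(id29) recv 70: fwd; pos3(id23) recv 29: fwd; pos4(id33) recv 23: drop; pos5(id37) recv 33: drop; pos6(id92) recv 37: drop; pos7(id26) recv 92: fwd; pos0(id20) recv 26: fwd
Round 2: pos3(id23) recv 70: fwd; pos4(id33) recv 29: drop; pos0(id20) recv 92: fwd; pos1(id70) recv 26: drop
Round 3: pos4(id33) recv 70: fwd; pos1(id70) recv 92: fwd
After round 3: 2 messages still in flight

Answer: 2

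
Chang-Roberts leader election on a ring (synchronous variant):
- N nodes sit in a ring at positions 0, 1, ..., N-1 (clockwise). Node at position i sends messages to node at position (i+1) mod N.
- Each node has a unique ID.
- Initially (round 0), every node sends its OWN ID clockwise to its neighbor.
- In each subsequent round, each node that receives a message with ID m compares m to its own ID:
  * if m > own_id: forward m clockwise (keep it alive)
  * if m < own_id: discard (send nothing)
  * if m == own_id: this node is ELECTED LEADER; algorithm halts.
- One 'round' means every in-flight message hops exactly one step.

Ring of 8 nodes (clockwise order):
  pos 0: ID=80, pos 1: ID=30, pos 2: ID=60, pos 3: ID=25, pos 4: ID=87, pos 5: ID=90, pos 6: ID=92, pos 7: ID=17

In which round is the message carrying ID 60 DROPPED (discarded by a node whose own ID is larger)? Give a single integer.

Round 1: pos1(id30) recv 80: fwd; pos2(id60) recv 30: drop; pos3(id25) recv 60: fwd; pos4(id87) recv 25: drop; pos5(id90) recv 87: drop; pos6(id92) recv 90: drop; pos7(id17) recv 92: fwd; pos0(id80) recv 17: drop
Round 2: pos2(id60) recv 80: fwd; pos4(id87) recv 60: drop; pos0(id80) recv 92: fwd
Round 3: pos3(id25) recv 80: fwd; pos1(id30) recv 92: fwd
Round 4: pos4(id87) recv 80: drop; pos2(id60) recv 92: fwd
Round 5: pos3(id25) recv 92: fwd
Round 6: pos4(id87) recv 92: fwd
Round 7: pos5(id90) recv 92: fwd
Round 8: pos6(id92) recv 92: ELECTED
Message ID 60 originates at pos 2; dropped at pos 4 in round 2

Answer: 2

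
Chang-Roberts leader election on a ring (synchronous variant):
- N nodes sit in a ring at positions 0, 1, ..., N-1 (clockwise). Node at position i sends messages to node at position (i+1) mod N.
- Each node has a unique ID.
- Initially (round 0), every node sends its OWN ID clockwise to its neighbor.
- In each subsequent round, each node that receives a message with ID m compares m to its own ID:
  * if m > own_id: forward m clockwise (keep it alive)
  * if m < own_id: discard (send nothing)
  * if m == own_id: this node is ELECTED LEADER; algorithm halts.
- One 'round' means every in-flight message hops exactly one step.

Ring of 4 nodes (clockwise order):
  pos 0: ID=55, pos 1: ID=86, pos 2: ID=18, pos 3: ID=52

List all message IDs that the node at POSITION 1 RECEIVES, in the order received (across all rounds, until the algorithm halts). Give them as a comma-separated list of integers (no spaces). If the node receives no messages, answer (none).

Answer: 55,86

Derivation:
Round 1: pos1(id86) recv 55: drop; pos2(id18) recv 86: fwd; pos3(id52) recv 18: drop; pos0(id55) recv 52: drop
Round 2: pos3(id52) recv 86: fwd
Round 3: pos0(id55) recv 86: fwd
Round 4: pos1(id86) recv 86: ELECTED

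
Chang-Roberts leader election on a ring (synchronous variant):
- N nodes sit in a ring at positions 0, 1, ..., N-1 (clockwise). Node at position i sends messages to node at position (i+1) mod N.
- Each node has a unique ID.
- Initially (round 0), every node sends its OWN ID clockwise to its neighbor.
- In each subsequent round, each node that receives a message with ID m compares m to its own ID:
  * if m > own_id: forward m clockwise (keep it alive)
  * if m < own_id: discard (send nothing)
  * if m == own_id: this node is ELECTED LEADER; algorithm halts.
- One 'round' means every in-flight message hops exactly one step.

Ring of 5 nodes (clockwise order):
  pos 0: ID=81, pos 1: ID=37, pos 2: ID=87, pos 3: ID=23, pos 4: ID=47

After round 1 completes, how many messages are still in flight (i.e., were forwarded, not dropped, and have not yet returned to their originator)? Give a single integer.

Round 1: pos1(id37) recv 81: fwd; pos2(id87) recv 37: drop; pos3(id23) recv 87: fwd; pos4(id47) recv 23: drop; pos0(id81) recv 47: drop
After round 1: 2 messages still in flight

Answer: 2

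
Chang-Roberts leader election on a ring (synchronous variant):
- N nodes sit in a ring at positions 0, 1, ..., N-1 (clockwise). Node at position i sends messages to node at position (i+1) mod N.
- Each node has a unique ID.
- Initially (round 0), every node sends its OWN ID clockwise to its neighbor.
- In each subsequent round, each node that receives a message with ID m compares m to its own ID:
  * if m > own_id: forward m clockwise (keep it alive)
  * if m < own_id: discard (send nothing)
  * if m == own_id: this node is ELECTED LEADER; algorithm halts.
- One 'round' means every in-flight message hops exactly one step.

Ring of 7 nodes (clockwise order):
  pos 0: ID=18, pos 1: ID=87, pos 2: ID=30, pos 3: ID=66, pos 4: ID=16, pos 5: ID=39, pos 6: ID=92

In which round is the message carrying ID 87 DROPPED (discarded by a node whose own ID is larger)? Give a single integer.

Answer: 5

Derivation:
Round 1: pos1(id87) recv 18: drop; pos2(id30) recv 87: fwd; pos3(id66) recv 30: drop; pos4(id16) recv 66: fwd; pos5(id39) recv 16: drop; pos6(id92) recv 39: drop; pos0(id18) recv 92: fwd
Round 2: pos3(id66) recv 87: fwd; pos5(id39) recv 66: fwd; pos1(id87) recv 92: fwd
Round 3: pos4(id16) recv 87: fwd; pos6(id92) recv 66: drop; pos2(id30) recv 92: fwd
Round 4: pos5(id39) recv 87: fwd; pos3(id66) recv 92: fwd
Round 5: pos6(id92) recv 87: drop; pos4(id16) recv 92: fwd
Round 6: pos5(id39) recv 92: fwd
Round 7: pos6(id92) recv 92: ELECTED
Message ID 87 originates at pos 1; dropped at pos 6 in round 5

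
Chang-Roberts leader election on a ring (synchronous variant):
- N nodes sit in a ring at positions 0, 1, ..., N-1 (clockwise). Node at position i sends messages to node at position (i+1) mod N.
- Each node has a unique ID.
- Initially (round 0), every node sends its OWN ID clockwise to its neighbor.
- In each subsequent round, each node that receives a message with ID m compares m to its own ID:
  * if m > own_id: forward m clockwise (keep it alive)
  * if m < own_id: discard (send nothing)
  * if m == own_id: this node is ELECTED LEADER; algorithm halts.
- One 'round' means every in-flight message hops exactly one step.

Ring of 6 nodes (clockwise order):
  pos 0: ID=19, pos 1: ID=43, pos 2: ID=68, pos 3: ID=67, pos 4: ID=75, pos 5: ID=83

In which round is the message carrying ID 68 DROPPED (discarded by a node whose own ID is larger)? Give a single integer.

Answer: 2

Derivation:
Round 1: pos1(id43) recv 19: drop; pos2(id68) recv 43: drop; pos3(id67) recv 68: fwd; pos4(id75) recv 67: drop; pos5(id83) recv 75: drop; pos0(id19) recv 83: fwd
Round 2: pos4(id75) recv 68: drop; pos1(id43) recv 83: fwd
Round 3: pos2(id68) recv 83: fwd
Round 4: pos3(id67) recv 83: fwd
Round 5: pos4(id75) recv 83: fwd
Round 6: pos5(id83) recv 83: ELECTED
Message ID 68 originates at pos 2; dropped at pos 4 in round 2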